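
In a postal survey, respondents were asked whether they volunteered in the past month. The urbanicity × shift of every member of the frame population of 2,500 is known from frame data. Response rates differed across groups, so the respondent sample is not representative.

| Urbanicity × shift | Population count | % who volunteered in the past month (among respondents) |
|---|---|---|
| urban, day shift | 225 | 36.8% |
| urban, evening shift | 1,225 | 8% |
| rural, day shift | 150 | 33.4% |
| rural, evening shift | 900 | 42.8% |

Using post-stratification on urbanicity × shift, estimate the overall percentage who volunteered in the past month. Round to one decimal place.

24.6%

Weight each group's respondent value by its population share:
  urban, day shift: (225/2,500) × 36.8 = 3.312
  urban, evening shift: (1,225/2,500) × 8 = 3.92
  rural, day shift: (150/2,500) × 33.4 = 2.004
  rural, evening shift: (900/2,500) × 42.8 = 15.408
Post-stratified estimate = 24.644 → 24.6%.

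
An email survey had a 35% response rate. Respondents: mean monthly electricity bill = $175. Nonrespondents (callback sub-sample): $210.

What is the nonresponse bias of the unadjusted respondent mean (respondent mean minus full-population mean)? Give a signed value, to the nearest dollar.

-$23

Nonresponse fraction = 1 − 0.35 = 0.65.
Bias = (nonresponse fraction) × (respondent mean − nonrespondent mean)
     = 0.65 × (175 − 210) = 0.65 × -35 = -22.75.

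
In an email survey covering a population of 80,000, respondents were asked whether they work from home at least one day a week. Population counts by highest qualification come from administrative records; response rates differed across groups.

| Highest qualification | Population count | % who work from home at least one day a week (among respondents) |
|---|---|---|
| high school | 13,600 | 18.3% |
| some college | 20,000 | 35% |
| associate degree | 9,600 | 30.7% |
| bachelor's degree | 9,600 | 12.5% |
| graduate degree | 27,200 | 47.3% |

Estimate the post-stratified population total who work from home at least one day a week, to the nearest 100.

Apply each group's respondent rate to its population count:
  high school: 13,600 × 18.3% = 2488.8
  some college: 20,000 × 35% = 7000
  associate degree: 9,600 × 30.7% = 2947.2
  bachelor's degree: 9,600 × 12.5% = 1200
  graduate degree: 27,200 × 47.3% = 12865.6
Estimated total = 26501.6 → 26,500.

26,500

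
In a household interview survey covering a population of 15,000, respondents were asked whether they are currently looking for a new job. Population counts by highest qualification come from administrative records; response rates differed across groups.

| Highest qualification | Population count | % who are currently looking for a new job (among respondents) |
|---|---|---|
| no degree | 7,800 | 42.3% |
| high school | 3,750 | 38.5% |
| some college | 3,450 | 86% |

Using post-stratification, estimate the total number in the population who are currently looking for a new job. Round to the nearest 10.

7,710

Each cell contributes its population count × the respondent rate:
  no degree: 7,800 × 42.3% = 3299.4
  high school: 3,750 × 38.5% = 1443.75
  some college: 3,450 × 86% = 2967
Estimated total = 7710.15 → 7,710.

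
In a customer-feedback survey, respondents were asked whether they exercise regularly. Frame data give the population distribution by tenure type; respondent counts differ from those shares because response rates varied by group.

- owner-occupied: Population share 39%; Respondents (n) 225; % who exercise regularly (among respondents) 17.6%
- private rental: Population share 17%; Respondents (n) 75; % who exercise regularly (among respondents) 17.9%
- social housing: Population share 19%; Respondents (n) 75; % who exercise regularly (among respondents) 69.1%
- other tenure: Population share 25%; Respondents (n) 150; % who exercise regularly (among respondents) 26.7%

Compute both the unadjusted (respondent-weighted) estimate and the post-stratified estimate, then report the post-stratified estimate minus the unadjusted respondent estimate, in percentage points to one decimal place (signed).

Naive respondent-only estimate (weights = respondent counts):
  (225/525)×17.6 + (75/525)×17.9 + (75/525)×69.1 + (150/525)×26.7 = 27.6%
Post-stratifying to population shares instead:
  0.39×17.6 + 0.17×17.9 + 0.19×69.1 + 0.25×26.7 = 29.711%
Difference = 29.711 − 27.6 = 2.111 pp.

+2.1 percentage points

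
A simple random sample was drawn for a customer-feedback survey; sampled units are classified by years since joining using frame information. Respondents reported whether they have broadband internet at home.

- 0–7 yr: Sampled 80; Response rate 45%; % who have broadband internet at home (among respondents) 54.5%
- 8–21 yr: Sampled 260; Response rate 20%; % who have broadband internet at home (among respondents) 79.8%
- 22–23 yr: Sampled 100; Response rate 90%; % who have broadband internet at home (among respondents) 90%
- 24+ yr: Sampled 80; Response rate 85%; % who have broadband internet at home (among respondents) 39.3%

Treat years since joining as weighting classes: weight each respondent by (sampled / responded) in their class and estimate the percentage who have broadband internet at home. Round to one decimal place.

71.6%

Inverse-response-rate weighting restores each class to its sampled count, so class totals weight by n_sampled:
  0–7 yr: 80 × 54.5 = 4360
  8–21 yr: 260 × 79.8 = 20,748
  22–23 yr: 100 × 90 = 9000
  24+ yr: 80 × 39.3 = 3144
Adjusted estimate = 37,252 / 520 = 71.6385 → 71.6%.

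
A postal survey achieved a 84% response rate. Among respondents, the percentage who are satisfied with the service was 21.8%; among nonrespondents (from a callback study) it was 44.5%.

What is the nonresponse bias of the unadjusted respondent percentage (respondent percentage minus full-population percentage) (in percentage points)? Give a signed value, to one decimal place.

Nonresponse fraction = 1 − 0.84 = 0.16.
Bias = (nonresponse fraction) × (respondent percentage − nonrespondent percentage)
     = 0.16 × (21.8 − 44.5) = 0.16 × -22.7 = -3.632.

-3.6 percentage points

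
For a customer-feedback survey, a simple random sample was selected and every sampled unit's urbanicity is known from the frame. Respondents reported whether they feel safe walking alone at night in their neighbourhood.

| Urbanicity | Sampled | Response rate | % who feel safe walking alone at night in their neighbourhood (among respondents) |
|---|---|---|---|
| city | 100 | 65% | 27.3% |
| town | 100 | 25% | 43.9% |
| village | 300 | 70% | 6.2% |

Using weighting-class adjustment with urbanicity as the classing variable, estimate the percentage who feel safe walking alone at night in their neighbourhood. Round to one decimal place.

18.0%

Weighting each respondent by the inverse class response rate inflates each class back to its sampled size, so the class weight is n_sampled:
  city: 100 × 27.3 = 2730
  town: 100 × 43.9 = 4390
  village: 300 × 6.2 = 1860
Adjusted estimate = 8980 / 500 = 17.96 → 18.0%.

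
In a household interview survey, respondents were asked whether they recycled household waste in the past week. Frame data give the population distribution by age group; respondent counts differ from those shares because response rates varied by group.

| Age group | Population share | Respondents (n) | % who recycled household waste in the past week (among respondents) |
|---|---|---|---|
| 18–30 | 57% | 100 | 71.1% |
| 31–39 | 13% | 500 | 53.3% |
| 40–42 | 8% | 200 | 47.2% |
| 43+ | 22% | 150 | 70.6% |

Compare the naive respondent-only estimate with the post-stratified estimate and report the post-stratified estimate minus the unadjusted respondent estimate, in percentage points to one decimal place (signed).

+10.1 percentage points

Unadjusted (pooled respondent) estimate weights by respondent counts:
  (100/950)×71.1 + (500/950)×53.3 + (200/950)×47.2 + (150/950)×70.6 = 56.6211%
Post-stratified estimate weights by population shares:
  0.57×71.1 + 0.13×53.3 + 0.08×47.2 + 0.22×70.6 = 66.764%
Difference = 66.764 − 56.6211 = 10.1429 pp.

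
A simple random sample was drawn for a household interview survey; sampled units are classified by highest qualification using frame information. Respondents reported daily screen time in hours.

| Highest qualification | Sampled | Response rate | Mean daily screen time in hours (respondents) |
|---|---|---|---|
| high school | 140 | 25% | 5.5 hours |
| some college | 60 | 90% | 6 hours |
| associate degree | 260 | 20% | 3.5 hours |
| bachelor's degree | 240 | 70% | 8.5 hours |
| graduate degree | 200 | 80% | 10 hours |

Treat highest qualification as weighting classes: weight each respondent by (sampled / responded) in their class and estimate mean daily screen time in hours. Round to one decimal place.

6.8

Weighting each respondent by the inverse class response rate inflates each class back to its sampled size, so the class weight is n_sampled:
  high school: 140 × 5.5 = 770
  some college: 60 × 6 = 360
  associate degree: 260 × 3.5 = 910
  bachelor's degree: 240 × 8.5 = 2040
  graduate degree: 200 × 10 = 2000
Adjusted estimate = 6080 / 900 = 6.75556 → 6.8.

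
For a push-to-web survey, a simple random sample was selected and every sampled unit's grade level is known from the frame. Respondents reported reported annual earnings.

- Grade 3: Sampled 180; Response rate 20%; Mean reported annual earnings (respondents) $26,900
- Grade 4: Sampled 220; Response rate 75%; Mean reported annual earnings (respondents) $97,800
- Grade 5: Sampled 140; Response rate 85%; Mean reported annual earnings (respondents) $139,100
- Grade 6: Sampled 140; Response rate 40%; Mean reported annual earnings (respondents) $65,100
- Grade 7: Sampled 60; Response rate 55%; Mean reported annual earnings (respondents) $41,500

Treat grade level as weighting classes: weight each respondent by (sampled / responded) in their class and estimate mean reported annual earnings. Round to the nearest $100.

$77,600

Weighting each respondent by the inverse class response rate inflates each class back to its sampled size, so the class weight is n_sampled:
  Grade 3: 180 × 26,900 = 4,842,000
  Grade 4: 220 × 97,800 = 21,516,000
  Grade 5: 140 × 139,100 = 19,474,000
  Grade 6: 140 × 65,100 = 9,114,000
  Grade 7: 60 × 41,500 = 2,490,000
Adjusted estimate = 57,436,000 / 740 = 77616.2 → $77,600.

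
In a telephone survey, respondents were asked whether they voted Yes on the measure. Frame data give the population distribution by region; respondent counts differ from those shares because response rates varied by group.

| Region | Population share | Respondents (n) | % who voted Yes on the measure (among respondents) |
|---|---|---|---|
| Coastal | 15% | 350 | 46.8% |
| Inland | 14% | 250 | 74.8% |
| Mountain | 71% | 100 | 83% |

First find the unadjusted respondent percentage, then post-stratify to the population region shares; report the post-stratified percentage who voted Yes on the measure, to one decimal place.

Naive respondent-only estimate (weights = respondent counts):
  (350/700)×46.8 + (250/700)×74.8 + (100/700)×83 = 61.9714%
Reweighting by population region shares:
  0.15×46.8 + 0.14×74.8 + 0.71×83 = 76.422%

76.4%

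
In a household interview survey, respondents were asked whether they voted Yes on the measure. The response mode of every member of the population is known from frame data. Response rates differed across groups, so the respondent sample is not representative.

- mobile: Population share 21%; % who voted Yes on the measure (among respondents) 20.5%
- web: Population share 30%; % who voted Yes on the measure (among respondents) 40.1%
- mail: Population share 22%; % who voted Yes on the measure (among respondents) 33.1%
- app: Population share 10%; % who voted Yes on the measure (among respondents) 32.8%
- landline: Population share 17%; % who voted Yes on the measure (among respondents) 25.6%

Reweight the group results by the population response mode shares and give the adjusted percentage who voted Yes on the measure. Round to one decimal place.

31.2%

Post-stratification weights by population share, not respondent share:
  mobile: 0.21 × 20.5 = 4.305
  web: 0.3 × 40.1 = 12.03
  mail: 0.22 × 33.1 = 7.282
  app: 0.1 × 32.8 = 3.28
  landline: 0.17 × 25.6 = 4.352
Post-stratified estimate = 31.249 → 31.2%.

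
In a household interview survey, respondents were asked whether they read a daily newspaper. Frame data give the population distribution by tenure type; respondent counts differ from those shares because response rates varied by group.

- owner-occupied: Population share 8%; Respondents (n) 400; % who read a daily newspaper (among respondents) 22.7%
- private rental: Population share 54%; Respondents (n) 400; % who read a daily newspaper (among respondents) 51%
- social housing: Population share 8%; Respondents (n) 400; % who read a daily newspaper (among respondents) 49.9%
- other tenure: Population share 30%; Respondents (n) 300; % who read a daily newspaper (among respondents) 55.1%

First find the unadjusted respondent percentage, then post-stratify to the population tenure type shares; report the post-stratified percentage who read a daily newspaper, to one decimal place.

Unadjusted (pooled respondent) estimate weights by respondent counts:
  (400/1500)×22.7 + (400/1500)×51 + (400/1500)×49.9 + (300/1500)×55.1 = 43.98%
Reweighting by population tenure type shares:
  0.08×22.7 + 0.54×51 + 0.08×49.9 + 0.3×55.1 = 49.878%

49.9%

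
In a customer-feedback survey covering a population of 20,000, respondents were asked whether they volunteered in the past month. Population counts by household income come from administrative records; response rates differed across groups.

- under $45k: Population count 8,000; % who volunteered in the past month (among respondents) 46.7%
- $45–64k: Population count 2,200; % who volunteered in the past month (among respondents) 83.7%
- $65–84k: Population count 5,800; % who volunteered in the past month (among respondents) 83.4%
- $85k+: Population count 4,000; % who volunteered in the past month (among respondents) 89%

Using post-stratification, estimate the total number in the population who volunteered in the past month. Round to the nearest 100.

Apply each group's respondent rate to its population count:
  under $45k: 8,000 × 46.7% = 3736
  $45–64k: 2,200 × 83.7% = 1841.4
  $65–84k: 5,800 × 83.4% = 4837.2
  $85k+: 4,000 × 89% = 3560
Estimated total = 13974.6 → 14,000.

14,000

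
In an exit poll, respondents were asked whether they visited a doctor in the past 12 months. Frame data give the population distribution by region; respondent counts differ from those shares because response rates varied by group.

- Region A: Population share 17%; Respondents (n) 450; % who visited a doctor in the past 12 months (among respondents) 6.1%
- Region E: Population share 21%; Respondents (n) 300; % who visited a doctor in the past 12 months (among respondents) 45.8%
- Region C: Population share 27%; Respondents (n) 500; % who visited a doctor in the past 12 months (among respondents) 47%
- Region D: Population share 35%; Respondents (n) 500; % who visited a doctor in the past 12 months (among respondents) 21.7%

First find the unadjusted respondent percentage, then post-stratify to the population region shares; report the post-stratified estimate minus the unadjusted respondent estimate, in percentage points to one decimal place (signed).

Without adjustment, the pooled respondent share is:
  (450/1750)×6.1 + (300/1750)×45.8 + (500/1750)×47 + (500/1750)×21.7 = 29.0486%
Post-stratified estimate weights by population shares:
  0.17×6.1 + 0.21×45.8 + 0.27×47 + 0.35×21.7 = 30.94%
Difference = 30.94 − 29.0486 = 1.8914 pp.

+1.9 percentage points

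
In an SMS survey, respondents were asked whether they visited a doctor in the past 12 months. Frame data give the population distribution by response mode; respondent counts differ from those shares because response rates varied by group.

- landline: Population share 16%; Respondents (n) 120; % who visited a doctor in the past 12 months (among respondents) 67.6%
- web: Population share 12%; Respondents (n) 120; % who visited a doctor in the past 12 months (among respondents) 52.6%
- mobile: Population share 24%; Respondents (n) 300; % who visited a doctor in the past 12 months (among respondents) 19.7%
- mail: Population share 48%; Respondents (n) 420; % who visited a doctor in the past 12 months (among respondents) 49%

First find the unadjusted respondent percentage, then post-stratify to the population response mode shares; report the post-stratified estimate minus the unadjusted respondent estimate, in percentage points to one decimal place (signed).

+2.8 percentage points

Naive respondent-only estimate (weights = respondent counts):
  (120/960)×67.6 + (120/960)×52.6 + (300/960)×19.7 + (420/960)×49 = 42.6187%
Reweighting by population response mode shares:
  0.16×67.6 + 0.12×52.6 + 0.24×19.7 + 0.48×49 = 45.376%
Difference = 45.376 − 42.6187 = 2.7572 pp.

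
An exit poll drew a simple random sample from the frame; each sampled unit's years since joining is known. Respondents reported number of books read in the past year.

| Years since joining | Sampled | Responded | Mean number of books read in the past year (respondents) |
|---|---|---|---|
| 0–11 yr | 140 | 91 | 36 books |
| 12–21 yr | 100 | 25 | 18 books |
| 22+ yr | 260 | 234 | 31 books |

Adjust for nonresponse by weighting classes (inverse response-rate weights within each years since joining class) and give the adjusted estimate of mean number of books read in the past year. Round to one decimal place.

29.8

Response rates by class: 0–11 yr 91/140 = 65%, 12–21 yr 25/100 = 25%, 22+ yr 234/260 = 90%.
Each respondent's weight = sampled/responded in their class; summing within a class gives n_sampled, so:
  0–11 yr: 140 × 36 = 5040
  12–21 yr: 100 × 18 = 1800
  22+ yr: 260 × 31 = 8060
Adjusted estimate = 14,900 / 500 = 29.8 → 29.8.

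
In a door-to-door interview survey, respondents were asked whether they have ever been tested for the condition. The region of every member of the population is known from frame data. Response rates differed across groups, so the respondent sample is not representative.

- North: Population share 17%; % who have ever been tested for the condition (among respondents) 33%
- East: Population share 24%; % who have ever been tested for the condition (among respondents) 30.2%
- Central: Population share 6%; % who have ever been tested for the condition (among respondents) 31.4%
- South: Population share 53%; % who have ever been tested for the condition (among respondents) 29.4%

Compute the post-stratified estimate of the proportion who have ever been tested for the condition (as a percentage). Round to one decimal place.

30.3%

Reweight to the known region distribution:
  North: 0.17 × 33 = 5.61
  East: 0.24 × 30.2 = 7.248
  Central: 0.06 × 31.4 = 1.884
  South: 0.53 × 29.4 = 15.582
Post-stratified estimate = 30.324 → 30.3%.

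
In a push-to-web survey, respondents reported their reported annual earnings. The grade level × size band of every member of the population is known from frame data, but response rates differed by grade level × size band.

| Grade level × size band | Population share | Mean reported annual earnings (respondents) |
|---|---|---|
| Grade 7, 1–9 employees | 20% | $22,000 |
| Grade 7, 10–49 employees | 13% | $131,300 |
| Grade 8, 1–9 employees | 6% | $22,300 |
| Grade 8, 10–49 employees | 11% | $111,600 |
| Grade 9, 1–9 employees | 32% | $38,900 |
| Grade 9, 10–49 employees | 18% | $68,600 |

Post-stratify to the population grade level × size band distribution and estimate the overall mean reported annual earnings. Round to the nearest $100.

$59,900

Weight each group's respondent value by its population share:
  Grade 7, 1–9 employees: 0.2 × 22,000 = 4400
  Grade 7, 10–49 employees: 0.13 × 131,300 = 17,069
  Grade 8, 1–9 employees: 0.06 × 22,300 = 1338
  Grade 8, 10–49 employees: 0.11 × 111,600 = 12,276
  Grade 9, 1–9 employees: 0.32 × 38,900 = 12,448
  Grade 9, 10–49 employees: 0.18 × 68,600 = 12,348
Post-stratified estimate = 59,879 → $59,900.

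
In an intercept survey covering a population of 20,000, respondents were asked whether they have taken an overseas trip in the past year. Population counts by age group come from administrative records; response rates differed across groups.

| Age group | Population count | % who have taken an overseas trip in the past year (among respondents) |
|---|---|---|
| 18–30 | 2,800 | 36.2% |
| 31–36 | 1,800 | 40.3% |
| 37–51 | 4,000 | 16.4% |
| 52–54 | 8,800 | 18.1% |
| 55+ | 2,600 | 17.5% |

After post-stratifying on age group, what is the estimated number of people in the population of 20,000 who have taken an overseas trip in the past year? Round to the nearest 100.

4,400

Each cell contributes its population count × the respondent rate:
  18–30: 2,800 × 36.2% = 1013.6
  31–36: 1,800 × 40.3% = 725.4
  37–51: 4,000 × 16.4% = 656
  52–54: 8,800 × 18.1% = 1592.8
  55+: 2,600 × 17.5% = 455
Estimated total = 4442.8 → 4,400.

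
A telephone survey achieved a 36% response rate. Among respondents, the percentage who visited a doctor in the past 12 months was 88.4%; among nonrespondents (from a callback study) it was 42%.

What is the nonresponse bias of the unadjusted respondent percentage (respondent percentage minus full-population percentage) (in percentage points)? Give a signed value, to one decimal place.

+29.7 percentage points

Nonresponse fraction = 1 − 0.36 = 0.64.
Bias = (nonresponse fraction) × (respondent percentage − nonrespondent percentage)
     = 0.64 × (88.4 − 42) = 0.64 × 46.4 = 29.696.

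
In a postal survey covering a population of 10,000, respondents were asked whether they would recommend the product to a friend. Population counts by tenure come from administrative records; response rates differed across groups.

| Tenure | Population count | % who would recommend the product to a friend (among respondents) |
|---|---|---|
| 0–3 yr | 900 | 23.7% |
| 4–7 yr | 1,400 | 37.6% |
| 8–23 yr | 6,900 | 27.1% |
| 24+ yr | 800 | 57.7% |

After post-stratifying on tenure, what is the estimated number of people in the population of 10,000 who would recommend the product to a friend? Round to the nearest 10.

Each cell contributes its population count × the respondent rate:
  0–3 yr: 900 × 23.7% = 213.3
  4–7 yr: 1,400 × 37.6% = 526.4
  8–23 yr: 6,900 × 27.1% = 1869.9
  24+ yr: 800 × 57.7% = 461.6
Estimated total = 3071.2 → 3,070.

3,070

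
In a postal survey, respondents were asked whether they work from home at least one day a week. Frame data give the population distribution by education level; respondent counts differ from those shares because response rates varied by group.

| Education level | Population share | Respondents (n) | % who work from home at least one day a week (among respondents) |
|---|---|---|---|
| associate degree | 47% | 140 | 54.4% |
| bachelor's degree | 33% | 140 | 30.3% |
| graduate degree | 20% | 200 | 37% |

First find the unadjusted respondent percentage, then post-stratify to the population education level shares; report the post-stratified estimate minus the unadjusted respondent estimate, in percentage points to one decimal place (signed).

Without adjustment, the pooled respondent share is:
  (140/480)×54.4 + (140/480)×30.3 + (200/480)×37 = 40.1208%
Reweighting by population education level shares:
  0.47×54.4 + 0.33×30.3 + 0.2×37 = 42.967%
Difference = 42.967 − 40.1208 = 2.8462 pp.

+2.8 percentage points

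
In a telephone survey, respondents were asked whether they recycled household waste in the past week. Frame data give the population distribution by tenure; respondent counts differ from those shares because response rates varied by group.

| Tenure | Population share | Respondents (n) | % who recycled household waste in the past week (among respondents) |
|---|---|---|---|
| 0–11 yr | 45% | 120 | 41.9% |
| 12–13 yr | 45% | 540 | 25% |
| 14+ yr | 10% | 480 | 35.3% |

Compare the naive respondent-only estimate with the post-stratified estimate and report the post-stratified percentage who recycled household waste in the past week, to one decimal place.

Naive respondent-only estimate (weights = respondent counts):
  (120/1140)×41.9 + (540/1140)×25 + (480/1140)×35.3 = 31.1158%
Post-stratifying to population shares instead:
  0.45×41.9 + 0.45×25 + 0.1×35.3 = 33.635%

33.6%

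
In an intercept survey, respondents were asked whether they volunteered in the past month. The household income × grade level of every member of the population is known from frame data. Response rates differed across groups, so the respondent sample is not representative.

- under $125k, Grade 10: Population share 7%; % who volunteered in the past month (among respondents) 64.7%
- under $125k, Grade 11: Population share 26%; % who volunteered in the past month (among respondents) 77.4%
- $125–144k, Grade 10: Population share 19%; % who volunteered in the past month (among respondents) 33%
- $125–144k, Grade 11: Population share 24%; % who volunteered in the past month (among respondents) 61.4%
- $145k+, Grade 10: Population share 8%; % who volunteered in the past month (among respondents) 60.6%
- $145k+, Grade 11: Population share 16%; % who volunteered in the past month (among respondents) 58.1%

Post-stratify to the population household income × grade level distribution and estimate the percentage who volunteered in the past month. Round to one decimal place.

Reweight to the known household income × grade level distribution:
  under $125k, Grade 10: 0.07 × 64.7 = 4.529
  under $125k, Grade 11: 0.26 × 77.4 = 20.124
  $125–144k, Grade 10: 0.19 × 33 = 6.27
  $125–144k, Grade 11: 0.24 × 61.4 = 14.736
  $145k+, Grade 10: 0.08 × 60.6 = 4.848
  $145k+, Grade 11: 0.16 × 58.1 = 9.296
Post-stratified estimate = 59.803 → 59.8%.

59.8%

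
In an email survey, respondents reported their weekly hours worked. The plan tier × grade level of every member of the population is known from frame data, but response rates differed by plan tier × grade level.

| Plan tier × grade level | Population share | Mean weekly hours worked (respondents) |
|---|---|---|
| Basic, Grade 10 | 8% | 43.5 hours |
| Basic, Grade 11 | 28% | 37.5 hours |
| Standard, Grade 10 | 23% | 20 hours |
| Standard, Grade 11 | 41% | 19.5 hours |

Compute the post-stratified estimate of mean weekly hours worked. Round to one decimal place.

Post-stratification weights by population share, not respondent share:
  Basic, Grade 10: 0.08 × 43.5 = 3.48
  Basic, Grade 11: 0.28 × 37.5 = 10.5
  Standard, Grade 10: 0.23 × 20 = 4.6
  Standard, Grade 11: 0.41 × 19.5 = 7.995
Post-stratified estimate = 26.575 → 26.6.

26.6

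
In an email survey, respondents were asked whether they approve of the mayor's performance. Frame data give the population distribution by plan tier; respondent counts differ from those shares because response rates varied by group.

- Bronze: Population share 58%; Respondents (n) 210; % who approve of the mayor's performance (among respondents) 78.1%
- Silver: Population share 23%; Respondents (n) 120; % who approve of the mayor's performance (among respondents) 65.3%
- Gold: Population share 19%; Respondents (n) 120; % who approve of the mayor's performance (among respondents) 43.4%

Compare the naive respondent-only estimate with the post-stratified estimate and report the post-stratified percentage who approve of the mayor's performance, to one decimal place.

68.6%

Naive respondent-only estimate (weights = respondent counts):
  (210/450)×78.1 + (120/450)×65.3 + (120/450)×43.4 = 65.4333%
Post-stratifying to population shares instead:
  0.58×78.1 + 0.23×65.3 + 0.19×43.4 = 68.563%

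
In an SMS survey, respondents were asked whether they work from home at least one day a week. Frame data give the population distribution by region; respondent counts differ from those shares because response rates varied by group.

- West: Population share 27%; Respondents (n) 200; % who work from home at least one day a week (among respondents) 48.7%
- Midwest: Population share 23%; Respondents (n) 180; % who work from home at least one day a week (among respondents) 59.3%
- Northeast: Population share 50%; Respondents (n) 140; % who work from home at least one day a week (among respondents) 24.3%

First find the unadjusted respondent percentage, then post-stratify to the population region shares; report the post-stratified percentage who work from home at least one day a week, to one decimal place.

38.9%

Unadjusted (pooled respondent) estimate weights by respondent counts:
  (200/520)×48.7 + (180/520)×59.3 + (140/520)×24.3 = 45.8%
Reweighting by population region shares:
  0.27×48.7 + 0.23×59.3 + 0.5×24.3 = 38.938%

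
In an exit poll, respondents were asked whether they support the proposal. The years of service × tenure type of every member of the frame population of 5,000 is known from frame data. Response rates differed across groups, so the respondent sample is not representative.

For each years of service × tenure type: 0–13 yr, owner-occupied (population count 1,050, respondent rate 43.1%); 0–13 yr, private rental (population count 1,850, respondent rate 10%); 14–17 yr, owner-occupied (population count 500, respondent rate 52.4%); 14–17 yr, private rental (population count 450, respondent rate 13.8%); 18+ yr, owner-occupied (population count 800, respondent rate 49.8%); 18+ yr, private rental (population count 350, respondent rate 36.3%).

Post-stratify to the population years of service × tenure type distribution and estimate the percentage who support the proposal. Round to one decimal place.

29.7%

Weight each group's respondent value by its population share:
  0–13 yr, owner-occupied: (1,050/5,000) × 43.1 = 9.051
  0–13 yr, private rental: (1,850/5,000) × 10 = 3.7
  14–17 yr, owner-occupied: (500/5,000) × 52.4 = 5.24
  14–17 yr, private rental: (450/5,000) × 13.8 = 1.242
  18+ yr, owner-occupied: (800/5,000) × 49.8 = 7.968
  18+ yr, private rental: (350/5,000) × 36.3 = 2.541
Post-stratified estimate = 29.742 → 29.7%.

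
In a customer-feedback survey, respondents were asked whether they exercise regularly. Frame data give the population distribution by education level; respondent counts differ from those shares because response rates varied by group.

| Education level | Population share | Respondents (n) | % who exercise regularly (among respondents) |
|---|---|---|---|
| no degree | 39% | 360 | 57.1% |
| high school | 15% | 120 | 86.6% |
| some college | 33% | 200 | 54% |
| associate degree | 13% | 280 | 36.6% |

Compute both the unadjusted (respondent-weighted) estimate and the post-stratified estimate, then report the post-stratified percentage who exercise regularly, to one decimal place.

57.8%

Unadjusted (pooled respondent) estimate weights by respondent counts:
  (360/960)×57.1 + (120/960)×86.6 + (200/960)×54 + (280/960)×36.6 = 54.1625%
Post-stratified estimate weights by population shares:
  0.39×57.1 + 0.15×86.6 + 0.33×54 + 0.13×36.6 = 57.837%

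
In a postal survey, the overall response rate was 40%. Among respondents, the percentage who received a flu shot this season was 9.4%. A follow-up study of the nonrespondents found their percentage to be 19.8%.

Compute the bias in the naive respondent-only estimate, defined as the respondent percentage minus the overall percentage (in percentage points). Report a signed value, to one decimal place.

Nonresponse fraction = 1 − 0.4 = 0.6.
Bias = (nonresponse fraction) × (respondent percentage − nonrespondent percentage)
     = 0.6 × (9.4 − 19.8) = 0.6 × -10.4 = -6.24.

-6.2 percentage points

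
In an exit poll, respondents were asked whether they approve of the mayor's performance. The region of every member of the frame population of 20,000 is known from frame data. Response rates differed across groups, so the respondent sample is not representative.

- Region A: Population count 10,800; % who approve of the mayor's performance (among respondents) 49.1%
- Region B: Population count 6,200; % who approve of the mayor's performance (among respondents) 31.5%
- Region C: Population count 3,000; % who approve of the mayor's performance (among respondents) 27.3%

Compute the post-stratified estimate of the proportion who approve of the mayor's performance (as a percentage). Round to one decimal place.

40.4%

Weight each group's respondent value by its population share:
  Region A: (10,800/20,000) × 49.1 = 26.514
  Region B: (6,200/20,000) × 31.5 = 9.765
  Region C: (3,000/20,000) × 27.3 = 4.095
Post-stratified estimate = 40.374 → 40.4%.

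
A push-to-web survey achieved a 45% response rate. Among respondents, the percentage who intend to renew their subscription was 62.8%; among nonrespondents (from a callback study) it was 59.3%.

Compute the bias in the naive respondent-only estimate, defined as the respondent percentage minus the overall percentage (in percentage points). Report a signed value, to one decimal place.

Nonresponse fraction = 1 − 0.45 = 0.55.
Bias = (nonresponse fraction) × (respondent percentage − nonrespondent percentage)
     = 0.55 × (62.8 − 59.3) = 0.55 × 3.5 = 1.925.

+1.9 percentage points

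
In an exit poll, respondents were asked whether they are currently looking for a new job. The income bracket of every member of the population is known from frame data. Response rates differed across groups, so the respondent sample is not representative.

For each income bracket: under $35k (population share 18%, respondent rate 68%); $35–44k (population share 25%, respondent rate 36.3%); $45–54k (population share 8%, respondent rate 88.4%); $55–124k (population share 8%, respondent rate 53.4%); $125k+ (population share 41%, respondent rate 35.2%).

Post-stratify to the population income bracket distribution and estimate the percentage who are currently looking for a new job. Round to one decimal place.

47.1%

Reweight to the known income bracket distribution:
  under $35k: 0.18 × 68 = 12.24
  $35–44k: 0.25 × 36.3 = 9.075
  $45–54k: 0.08 × 88.4 = 7.072
  $55–124k: 0.08 × 53.4 = 4.272
  $125k+: 0.41 × 35.2 = 14.432
Post-stratified estimate = 47.091 → 47.1%.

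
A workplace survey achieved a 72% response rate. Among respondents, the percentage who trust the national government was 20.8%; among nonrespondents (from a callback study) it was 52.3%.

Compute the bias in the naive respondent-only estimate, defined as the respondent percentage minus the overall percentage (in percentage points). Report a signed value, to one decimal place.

Nonresponse fraction = 1 − 0.72 = 0.28.
Bias = (nonresponse fraction) × (respondent percentage − nonrespondent percentage)
     = 0.28 × (20.8 − 52.3) = 0.28 × -31.5 = -8.82.

-8.8 percentage points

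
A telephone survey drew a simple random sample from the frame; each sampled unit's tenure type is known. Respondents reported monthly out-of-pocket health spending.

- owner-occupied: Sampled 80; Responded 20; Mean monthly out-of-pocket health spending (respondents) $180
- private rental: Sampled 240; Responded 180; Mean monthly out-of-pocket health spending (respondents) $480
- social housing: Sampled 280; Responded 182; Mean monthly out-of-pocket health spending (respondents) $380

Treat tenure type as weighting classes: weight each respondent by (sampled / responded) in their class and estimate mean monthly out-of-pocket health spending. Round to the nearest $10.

$390

Class response rates: owner-occupied 20/80 = 25%, private rental 180/240 = 75%, social housing 182/280 = 65%.
Weighting each respondent by the inverse class response rate inflates each class back to its sampled size, so the class weight is n_sampled:
  owner-occupied: 80 × 180 = 14,400
  private rental: 240 × 480 = 115,200
  social housing: 280 × 380 = 106,400
Adjusted estimate = 236,000 / 600 = 393.333 → $390.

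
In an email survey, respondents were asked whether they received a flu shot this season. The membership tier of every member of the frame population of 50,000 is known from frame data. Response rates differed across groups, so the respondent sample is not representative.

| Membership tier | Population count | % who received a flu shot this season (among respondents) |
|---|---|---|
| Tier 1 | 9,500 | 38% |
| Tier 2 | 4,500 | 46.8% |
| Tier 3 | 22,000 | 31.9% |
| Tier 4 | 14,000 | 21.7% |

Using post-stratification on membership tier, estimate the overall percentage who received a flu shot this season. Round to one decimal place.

Post-stratification weights by population share, not respondent share:
  Tier 1: (9,500/50,000) × 38 = 7.22
  Tier 2: (4,500/50,000) × 46.8 = 4.212
  Tier 3: (22,000/50,000) × 31.9 = 14.036
  Tier 4: (14,000/50,000) × 21.7 = 6.076
Post-stratified estimate = 31.544 → 31.5%.

31.5%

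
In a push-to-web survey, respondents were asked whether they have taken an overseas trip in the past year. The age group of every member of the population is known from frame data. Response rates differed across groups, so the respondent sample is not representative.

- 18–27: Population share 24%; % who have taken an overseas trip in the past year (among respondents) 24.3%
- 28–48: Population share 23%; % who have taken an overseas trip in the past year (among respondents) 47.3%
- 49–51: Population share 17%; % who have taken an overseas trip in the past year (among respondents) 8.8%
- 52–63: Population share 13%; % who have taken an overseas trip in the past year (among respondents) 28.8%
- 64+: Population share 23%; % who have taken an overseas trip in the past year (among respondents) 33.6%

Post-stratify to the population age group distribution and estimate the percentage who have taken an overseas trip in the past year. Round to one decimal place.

29.7%

Each cell contributes population-share × respondent value:
  18–27: 0.24 × 24.3 = 5.832
  28–48: 0.23 × 47.3 = 10.879
  49–51: 0.17 × 8.8 = 1.496
  52–63: 0.13 × 28.8 = 3.744
  64+: 0.23 × 33.6 = 7.728
Post-stratified estimate = 29.679 → 29.7%.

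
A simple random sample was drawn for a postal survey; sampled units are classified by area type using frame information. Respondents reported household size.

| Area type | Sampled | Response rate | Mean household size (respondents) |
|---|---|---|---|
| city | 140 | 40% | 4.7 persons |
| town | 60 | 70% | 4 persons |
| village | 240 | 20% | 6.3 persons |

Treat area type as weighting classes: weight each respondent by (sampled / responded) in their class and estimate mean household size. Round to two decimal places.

5.48

Each respondent's weight = sampled/responded in their class; summing within a class gives n_sampled, so:
  city: 140 × 4.7 = 658
  town: 60 × 4 = 240
  village: 240 × 6.3 = 1512
Adjusted estimate = 2410 / 440 = 5.47727 → 5.48.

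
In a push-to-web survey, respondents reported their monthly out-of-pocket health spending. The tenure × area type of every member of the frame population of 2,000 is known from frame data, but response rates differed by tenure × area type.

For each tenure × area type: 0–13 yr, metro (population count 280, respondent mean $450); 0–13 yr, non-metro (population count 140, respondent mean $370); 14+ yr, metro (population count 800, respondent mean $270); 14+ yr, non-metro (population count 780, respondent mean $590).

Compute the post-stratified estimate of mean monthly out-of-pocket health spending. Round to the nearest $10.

Post-stratification weights by population share, not respondent share:
  0–13 yr, metro: (280/2,000) × 450 = 63
  0–13 yr, non-metro: (140/2,000) × 370 = 25.9
  14+ yr, metro: (800/2,000) × 270 = 108
  14+ yr, non-metro: (780/2,000) × 590 = 230.1
Post-stratified estimate = 427 → $430.

$430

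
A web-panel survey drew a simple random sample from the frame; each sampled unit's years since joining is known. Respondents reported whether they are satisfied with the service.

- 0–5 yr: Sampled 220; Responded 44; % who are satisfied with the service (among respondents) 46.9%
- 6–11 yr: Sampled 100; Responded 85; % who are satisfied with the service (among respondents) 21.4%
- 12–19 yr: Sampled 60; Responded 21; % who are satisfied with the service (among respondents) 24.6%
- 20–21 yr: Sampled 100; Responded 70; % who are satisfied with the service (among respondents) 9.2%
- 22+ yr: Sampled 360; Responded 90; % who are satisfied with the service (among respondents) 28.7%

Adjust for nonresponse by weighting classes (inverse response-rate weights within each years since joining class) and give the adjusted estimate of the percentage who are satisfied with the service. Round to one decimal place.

Class response rates: 0–5 yr 44/220 = 20%, 6–11 yr 85/100 = 85%, 12–19 yr 21/60 = 35%, 20–21 yr 70/100 = 70%, 22+ yr 90/360 = 25%.
Weighting each respondent by the inverse class response rate inflates each class back to its sampled size, so the class weight is n_sampled:
  0–5 yr: 220 × 46.9 = 10,318
  6–11 yr: 100 × 21.4 = 2140
  12–19 yr: 60 × 24.6 = 1476
  20–21 yr: 100 × 9.2 = 920
  22+ yr: 360 × 28.7 = 10,332
Adjusted estimate = 25,186 / 840 = 29.9833 → 30.0%.

30.0%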